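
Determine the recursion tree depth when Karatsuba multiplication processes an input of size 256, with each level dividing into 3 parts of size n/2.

For divide and conquer with division factor 2:

Problem sizes at each level:
Level 0: 256
Level 1: 128
Level 2: 64
Level 3: 32
Level 4: 16
Level 5: 8
Level 6: 4
Level 7: 2
Level 8: 1

The root is level 0 and the size-1 base case is level 8 (the tree spans levels 0 through 8, i.e. 9 levels counting the root), so the depth is the number of divisions: log_2(256) = 8

The recursion tree depth is log_2(256) = 8. At each level, the problem size is divided by 2, so it takes 8 divisions to reduce to a base case of size 1. The algorithm makes 3 recursive calls at each level.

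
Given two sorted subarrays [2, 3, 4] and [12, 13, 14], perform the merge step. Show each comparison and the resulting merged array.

Merging process:

Compare 2 vs 12: take 2 from left. Merged: [2]
Compare 3 vs 12: take 3 from left. Merged: [2, 3]
Compare 4 vs 12: take 4 from left. Merged: [2, 3, 4]
Append remaining from right: [12, 13, 14]. Merged: [2, 3, 4, 12, 13, 14]

Final merged array: [2, 3, 4, 12, 13, 14]
Total comparisons: 3

The merged array is [2, 3, 4, 12, 13, 14], requiring 3 comparisons. The merge step runs in O(n) time where n is the total number of elements.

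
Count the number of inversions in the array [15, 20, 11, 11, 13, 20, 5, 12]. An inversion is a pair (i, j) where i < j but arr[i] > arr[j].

Finding inversions in [15, 20, 11, 11, 13, 20, 5, 12]:

(0, 2): arr[0]=15 > arr[2]=11
(0, 3): arr[0]=15 > arr[3]=11
(0, 4): arr[0]=15 > arr[4]=13
(0, 6): arr[0]=15 > arr[6]=5
(0, 7): arr[0]=15 > arr[7]=12
(1, 2): arr[1]=20 > arr[2]=11
(1, 3): arr[1]=20 > arr[3]=11
(1, 4): arr[1]=20 > arr[4]=13
(1, 6): arr[1]=20 > arr[6]=5
(1, 7): arr[1]=20 > arr[7]=12
(2, 6): arr[2]=11 > arr[6]=5
(3, 6): arr[3]=11 > arr[6]=5
(4, 6): arr[4]=13 > arr[6]=5
(4, 7): arr[4]=13 > arr[7]=12
(5, 6): arr[5]=20 > arr[6]=5
(5, 7): arr[5]=20 > arr[7]=12

Total inversions: 16

The array has 16 inversion(s): (0,2), (0,3), (0,4), (0,6), (0,7), (1,2), (1,3), (1,4), (1,6), (1,7), (2,6), (3,6), (4,6), (4,7), (5,6), (5,7). Each pair (i,j) satisfies i < j and arr[i] > arr[j].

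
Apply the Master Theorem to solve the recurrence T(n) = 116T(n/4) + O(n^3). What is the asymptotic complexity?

Master Theorem for T(n) = 116T(n/4) + O(n^3):

a = 116, b = 4, c = 3
log_b(a) = log_4(116) = 3.4290

Case 1: c = 3 < log_4(116) = 3.4290
T(n) = O(n^(log_4 116))

For T(n) = 116T(n/4) + O(n^3): log_4(116) = 3.4290. This is Case 1 of the Master Theorem (c < log_b(a), work dominated by leaves), giving O(n^(log_4 116)).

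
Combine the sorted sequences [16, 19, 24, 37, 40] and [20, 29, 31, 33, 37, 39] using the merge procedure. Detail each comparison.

Merging process:

Compare 16 vs 20: take 16 from left. Merged: [16]
Compare 19 vs 20: take 19 from left. Merged: [16, 19]
Compare 24 vs 20: take 20 from right. Merged: [16, 19, 20]
Compare 24 vs 29: take 24 from left. Merged: [16, 19, 20, 24]
Compare 37 vs 29: take 29 from right. Merged: [16, 19, 20, 24, 29]
Compare 37 vs 31: take 31 from right. Merged: [16, 19, 20, 24, 29, 31]
Compare 37 vs 33: take 33 from right. Merged: [16, 19, 20, 24, 29, 31, 33]
Compare 37 vs 37: take 37 from left. Merged: [16, 19, 20, 24, 29, 31, 33, 37]
Compare 40 vs 37: take 37 from right. Merged: [16, 19, 20, 24, 29, 31, 33, 37, 37]
Compare 40 vs 39: take 39 from right. Merged: [16, 19, 20, 24, 29, 31, 33, 37, 37, 39]
Append remaining from left: [40]. Merged: [16, 19, 20, 24, 29, 31, 33, 37, 37, 39, 40]

Final merged array: [16, 19, 20, 24, 29, 31, 33, 37, 37, 39, 40]
Total comparisons: 10

The merged array is [16, 19, 20, 24, 29, 31, 33, 37, 37, 39, 40], requiring 10 comparisons. The merge step runs in O(n) time where n is the total number of elements.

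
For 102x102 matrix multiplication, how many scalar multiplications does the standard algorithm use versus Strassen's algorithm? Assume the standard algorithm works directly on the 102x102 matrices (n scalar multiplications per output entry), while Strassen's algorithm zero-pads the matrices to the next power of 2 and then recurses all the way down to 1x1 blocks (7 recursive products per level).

Matrix multiplication for 102x102 matrices:

Strassen's algorithm requires power-of-2 dimensions. Pad 102x102 to 128x128 (next power of 2).

Standard algorithm: 102^3 = 1061208 multiplications
Strassen's algorithm: 7^(log2(128)) = 7^7 = 823543 multiplications
Savings: 1061208 - 823543 = 237665 multiplications

Standard: 1061208 multiplications (102^3). Strassen: 823543 multiplications (7^7, after padding to 128x128). Strassen reduces 8 recursive multiplications to 7 at each level.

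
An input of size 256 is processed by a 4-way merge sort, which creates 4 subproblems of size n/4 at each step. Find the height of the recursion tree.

For divide and conquer with division factor 4:

Problem sizes at each level:
Level 0: 256
Level 1: 64
Level 2: 16
Level 3: 4
Level 4: 1

The root is level 0 and the size-1 base case is level 4 (the tree spans levels 0 through 4, i.e. 5 levels counting the root), so the depth is the number of divisions: log_4(256) = 4

The recursion tree depth is log_4(256) = 4. At each level, the problem size is divided by 4, so it takes 4 divisions to reduce to a base case of size 1. The algorithm makes 4 recursive calls at each level.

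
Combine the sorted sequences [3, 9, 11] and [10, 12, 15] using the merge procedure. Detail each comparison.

Merging process:

Compare 3 vs 10: take 3 from left. Merged: [3]
Compare 9 vs 10: take 9 from left. Merged: [3, 9]
Compare 11 vs 10: take 10 from right. Merged: [3, 9, 10]
Compare 11 vs 12: take 11 from left. Merged: [3, 9, 10, 11]
Append remaining from right: [12, 15]. Merged: [3, 9, 10, 11, 12, 15]

Final merged array: [3, 9, 10, 11, 12, 15]
Total comparisons: 4

The merged array is [3, 9, 10, 11, 12, 15], requiring 4 comparisons. The merge step runs in O(n) time where n is the total number of elements.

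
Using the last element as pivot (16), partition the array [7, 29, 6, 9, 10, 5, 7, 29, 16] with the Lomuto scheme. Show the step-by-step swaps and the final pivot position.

Lomuto partition with pivot = 16:

Initial array: [7, 29, 6, 9, 10, 5, 7, 29, 16]

arr[0]=7 <= 16: swap with position 0, array becomes [7, 29, 6, 9, 10, 5, 7, 29, 16]
arr[1]=29 > 16: no swap
arr[2]=6 <= 16: swap with position 1, array becomes [7, 6, 29, 9, 10, 5, 7, 29, 16]
arr[3]=9 <= 16: swap with position 2, array becomes [7, 6, 9, 29, 10, 5, 7, 29, 16]
arr[4]=10 <= 16: swap with position 3, array becomes [7, 6, 9, 10, 29, 5, 7, 29, 16]
arr[5]=5 <= 16: swap with position 4, array becomes [7, 6, 9, 10, 5, 29, 7, 29, 16]
arr[6]=7 <= 16: swap with position 5, array becomes [7, 6, 9, 10, 5, 7, 29, 29, 16]
arr[7]=29 > 16: no swap

Place pivot at position 6: [7, 6, 9, 10, 5, 7, 16, 29, 29]
Pivot position: 6

After partitioning with pivot 16, the array becomes [7, 6, 9, 10, 5, 7, 16, 29, 29]. The pivot is placed at index 6. All elements to the left of the pivot are <= 16, and all elements to the right are > 16.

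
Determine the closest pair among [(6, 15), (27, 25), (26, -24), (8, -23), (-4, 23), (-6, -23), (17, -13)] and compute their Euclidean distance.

Computing all pairwise distances among 7 points:

d((6, 15), (27, 25)) = 23.2594
d((6, 15), (26, -24)) = 43.8292
d((6, 15), (8, -23)) = 38.0526
d((6, 15), (-4, 23)) = 12.8062 <-- minimum
d((6, 15), (-6, -23)) = 39.8497
d((6, 15), (17, -13)) = 30.0832
d((27, 25), (26, -24)) = 49.0102
d((27, 25), (8, -23)) = 51.6236
d((27, 25), (-4, 23)) = 31.0644
d((27, 25), (-6, -23)) = 58.2495
d((27, 25), (17, -13)) = 39.2938
d((26, -24), (8, -23)) = 18.0278
d((26, -24), (-4, 23)) = 55.7584
d((26, -24), (-6, -23)) = 32.0156
d((26, -24), (17, -13)) = 14.2127
d((8, -23), (-4, 23)) = 47.5395
d((8, -23), (-6, -23)) = 14.0
d((8, -23), (17, -13)) = 13.4536
d((-4, 23), (-6, -23)) = 46.0435
d((-4, 23), (17, -13)) = 41.6773
d((-6, -23), (17, -13)) = 25.0799

Closest pair: (6, 15) and (-4, 23) with distance 12.8062

The closest pair is (6, 15) and (-4, 23) with Euclidean distance 12.8062. For 7 points, brute-force pairwise comparison is shown above. For large n, the divide-and-conquer algorithm (sort by x, recurse on halves, check the dividing strip) achieves O(n log n).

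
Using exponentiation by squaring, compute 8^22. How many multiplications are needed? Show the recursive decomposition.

Computing 8^22 by squaring (build up from 8^1; each line after the first costs one multiplication):

8^1 = 8
8^2 = (8^1)^2 = 8^2 = 64
8^4 = (8^2)^2 = 64^2 = 4096
8^5 = 8 * 8^4 = 8 * 4096 = 32768
8^10 = (8^5)^2 = 32768^2 = 1073741824
8^11 = 8 * 8^10 = 8 * 1073741824 = 8589934592
8^22 = (8^11)^2 = 8589934592^2 = 73786976294838206464

Result: 73786976294838206464
Multiplications needed: 6 (6 lines after 8^1)

8^22 = 73786976294838206464. Using exponentiation by squaring, this requires 6 multiplications. The key idea: if the exponent is even, square the half-power; if odd, multiply by the base once.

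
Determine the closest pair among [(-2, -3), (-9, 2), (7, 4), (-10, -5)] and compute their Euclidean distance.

Computing all pairwise distances among 4 points:

d((-2, -3), (-9, 2)) = 8.6023
d((-2, -3), (7, 4)) = 11.4018
d((-2, -3), (-10, -5)) = 8.2462
d((-9, 2), (7, 4)) = 16.1245
d((-9, 2), (-10, -5)) = 7.0711 <-- minimum
d((7, 4), (-10, -5)) = 19.2354

Closest pair: (-9, 2) and (-10, -5) with distance 7.0711

The closest pair is (-9, 2) and (-10, -5) with Euclidean distance 7.0711. For 4 points, brute-force pairwise comparison is shown above. For large n, the divide-and-conquer algorithm (sort by x, recurse on halves, check the dividing strip) achieves O(n log n).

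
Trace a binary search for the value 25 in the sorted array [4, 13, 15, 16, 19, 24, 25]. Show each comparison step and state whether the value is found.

Binary search for 25 in [4, 13, 15, 16, 19, 24, 25]:

lo=0, hi=6, mid=3, arr[mid]=16 -> 16 < 25, search right half
lo=4, hi=6, mid=5, arr[mid]=24 -> 24 < 25, search right half
lo=6, hi=6, mid=6, arr[mid]=25 -> Found target at index 6!

Binary search finds 25 at index 6 after 3 comparisons. The search repeatedly halves the search space by comparing with the middle element.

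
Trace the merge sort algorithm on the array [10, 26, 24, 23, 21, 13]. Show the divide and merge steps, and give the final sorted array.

Merge sort trace:

Split: [10, 26, 24, 23, 21, 13] -> [10, 26, 24] and [23, 21, 13]
  Split: [10, 26, 24] -> [10] and [26, 24]
    Split: [26, 24] -> [26] and [24]
    Merge: [26] + [24] -> [24, 26]
  Merge: [10] + [24, 26] -> [10, 24, 26]
  Split: [23, 21, 13] -> [23] and [21, 13]
    Split: [21, 13] -> [21] and [13]
    Merge: [21] + [13] -> [13, 21]
  Merge: [23] + [13, 21] -> [13, 21, 23]
Merge: [10, 24, 26] + [13, 21, 23] -> [10, 13, 21, 23, 24, 26]

Final sorted array: [10, 13, 21, 23, 24, 26]

The merge sort proceeds by recursively splitting the array and merging sorted halves.
After all merges, the sorted array is [10, 13, 21, 23, 24, 26].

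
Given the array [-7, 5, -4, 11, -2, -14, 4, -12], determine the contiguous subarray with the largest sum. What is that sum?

Using Kadane's algorithm on [-7, 5, -4, 11, -2, -14, 4, -12]:

Scanning through the array:
Position 1 (value 5): max_ending_here = 5, max_so_far = 5
Position 2 (value -4): max_ending_here = 1, max_so_far = 5
Position 3 (value 11): max_ending_here = 12, max_so_far = 12
Position 4 (value -2): max_ending_here = 10, max_so_far = 12
Position 5 (value -14): max_ending_here = -4, max_so_far = 12
Position 6 (value 4): max_ending_here = 4, max_so_far = 12
Position 7 (value -12): max_ending_here = -8, max_so_far = 12

Maximum subarray: [5, -4, 11]
Maximum sum: 12

The maximum subarray is [5, -4, 11] with sum 12. This subarray runs from index 1 to index 3.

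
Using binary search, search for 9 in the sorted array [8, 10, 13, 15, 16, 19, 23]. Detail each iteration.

Binary search for 9 in [8, 10, 13, 15, 16, 19, 23]:

lo=0, hi=6, mid=3, arr[mid]=15 -> 15 > 9, search left half
lo=0, hi=2, mid=1, arr[mid]=10 -> 10 > 9, search left half
lo=0, hi=0, mid=0, arr[mid]=8 -> 8 < 9, search right half
lo=1 > hi=0, target 9 not found

Binary search determines that 9 is not in the array after 3 comparisons. The search space was exhausted without finding the target.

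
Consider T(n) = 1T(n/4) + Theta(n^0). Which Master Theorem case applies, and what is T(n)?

Master Theorem for T(n) = 1T(n/4) + O(n^0):

a = 1, b = 4, c = 0
log_b(a) = log_4(1) = 0.0000

Case 2: c = 0 = log_4(1) = 0.0000
T(n) = O(n^0 log n) = O(log n)

For T(n) = 1T(n/4) + O(n^0): log_4(1) = 0.0000. This is Case 2 of the Master Theorem (c = log_b(a), equal work at all levels), giving O(log n).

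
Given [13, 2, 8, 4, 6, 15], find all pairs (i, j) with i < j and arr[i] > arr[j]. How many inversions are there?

Finding inversions in [13, 2, 8, 4, 6, 15]:

(0, 1): arr[0]=13 > arr[1]=2
(0, 2): arr[0]=13 > arr[2]=8
(0, 3): arr[0]=13 > arr[3]=4
(0, 4): arr[0]=13 > arr[4]=6
(2, 3): arr[2]=8 > arr[3]=4
(2, 4): arr[2]=8 > arr[4]=6

Total inversions: 6

The array has 6 inversion(s): (0,1), (0,2), (0,3), (0,4), (2,3), (2,4). Each pair (i,j) satisfies i < j and arr[i] > arr[j].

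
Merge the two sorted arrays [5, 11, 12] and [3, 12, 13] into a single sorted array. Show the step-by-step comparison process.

Merging process:

Compare 5 vs 3: take 3 from right. Merged: [3]
Compare 5 vs 12: take 5 from left. Merged: [3, 5]
Compare 11 vs 12: take 11 from left. Merged: [3, 5, 11]
Compare 12 vs 12: take 12 from left. Merged: [3, 5, 11, 12]
Append remaining from right: [12, 13]. Merged: [3, 5, 11, 12, 12, 13]

Final merged array: [3, 5, 11, 12, 12, 13]
Total comparisons: 4

The merged array is [3, 5, 11, 12, 12, 13], requiring 4 comparisons. The merge step runs in O(n) time where n is the total number of elements.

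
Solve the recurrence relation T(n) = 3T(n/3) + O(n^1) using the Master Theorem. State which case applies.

Master Theorem for T(n) = 3T(n/3) + O(n^1):

a = 3, b = 3, c = 1
log_b(a) = log_3(3) = 1.0000

Case 2: c = 1 = log_3(3) = 1.0000
T(n) = O(n^1 log n) = O(n log n)

For T(n) = 3T(n/3) + O(n^1): log_3(3) = 1.0000. This is Case 2 of the Master Theorem (c = log_b(a), equal work at all levels), giving O(n log n).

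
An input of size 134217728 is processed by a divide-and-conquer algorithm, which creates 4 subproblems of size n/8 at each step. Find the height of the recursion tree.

For divide and conquer with division factor 8:

Problem sizes at each level:
Level 0: 134217728
Level 1: 16777216
Level 2: 2097152
Level 3: 262144
Level 4: 32768
Level 5: 4096
Level 6: 512
Level 7: 64
Level 8: 8
Level 9: 1

The root is level 0 and the size-1 base case is level 9 (the tree spans levels 0 through 9, i.e. 10 levels counting the root), so the depth is the number of divisions: log_8(134217728) = 9

The recursion tree depth is log_8(134217728) = 9. At each level, the problem size is divided by 8, so it takes 9 divisions to reduce to a base case of size 1. The algorithm makes 4 recursive calls at each level.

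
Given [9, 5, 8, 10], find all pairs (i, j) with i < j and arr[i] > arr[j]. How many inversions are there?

Finding inversions in [9, 5, 8, 10]:

(0, 1): arr[0]=9 > arr[1]=5
(0, 2): arr[0]=9 > arr[2]=8

Total inversions: 2

The array has 2 inversion(s): (0,1), (0,2). Each pair (i,j) satisfies i < j and arr[i] > arr[j].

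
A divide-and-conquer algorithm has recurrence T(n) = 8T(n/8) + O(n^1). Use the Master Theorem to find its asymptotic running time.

Master Theorem for T(n) = 8T(n/8) + O(n^1):

a = 8, b = 8, c = 1
log_b(a) = log_8(8) = 1.0000

Case 2: c = 1 = log_8(8) = 1.0000
T(n) = O(n^1 log n) = O(n log n)

For T(n) = 8T(n/8) + O(n^1): log_8(8) = 1.0000. This is Case 2 of the Master Theorem (c = log_b(a), equal work at all levels), giving O(n log n).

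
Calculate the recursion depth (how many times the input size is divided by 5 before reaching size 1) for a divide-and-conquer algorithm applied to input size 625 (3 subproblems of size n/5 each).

For divide and conquer with division factor 5:

Problem sizes at each level:
Level 0: 625
Level 1: 125
Level 2: 25
Level 3: 5
Level 4: 1

The root is level 0 and the size-1 base case is level 4 (the tree spans levels 0 through 4, i.e. 5 levels counting the root), so the depth is the number of divisions: log_5(625) = 4

The recursion tree depth is log_5(625) = 4. At each level, the problem size is divided by 5, so it takes 4 divisions to reduce to a base case of size 1. The algorithm makes 3 recursive calls at each level.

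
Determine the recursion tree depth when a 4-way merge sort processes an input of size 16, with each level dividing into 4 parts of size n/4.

For divide and conquer with division factor 4:

Problem sizes at each level:
Level 0: 16
Level 1: 4
Level 2: 1

The root is level 0 and the size-1 base case is level 2 (the tree spans levels 0 through 2, i.e. 3 levels counting the root), so the depth is the number of divisions: log_4(16) = 2

The recursion tree depth is log_4(16) = 2. At each level, the problem size is divided by 4, so it takes 2 divisions to reduce to a base case of size 1. The algorithm makes 4 recursive calls at each level.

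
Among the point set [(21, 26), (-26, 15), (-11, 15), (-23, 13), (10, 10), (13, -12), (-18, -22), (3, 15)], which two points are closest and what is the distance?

Computing all pairwise distances among 8 points:

d((21, 26), (-26, 15)) = 48.2701
d((21, 26), (-11, 15)) = 33.8378
d((21, 26), (-23, 13)) = 45.8803
d((21, 26), (10, 10)) = 19.4165
d((21, 26), (13, -12)) = 38.833
d((21, 26), (-18, -22)) = 61.8466
d((21, 26), (3, 15)) = 21.095
d((-26, 15), (-11, 15)) = 15.0
d((-26, 15), (-23, 13)) = 3.6056 <-- minimum
d((-26, 15), (10, 10)) = 36.3456
d((-26, 15), (13, -12)) = 47.4342
d((-26, 15), (-18, -22)) = 37.855
d((-26, 15), (3, 15)) = 29.0
d((-11, 15), (-23, 13)) = 12.1655
d((-11, 15), (10, 10)) = 21.587
d((-11, 15), (13, -12)) = 36.1248
d((-11, 15), (-18, -22)) = 37.6563
d((-11, 15), (3, 15)) = 14.0
d((-23, 13), (10, 10)) = 33.1361
d((-23, 13), (13, -12)) = 43.8292
d((-23, 13), (-18, -22)) = 35.3553
d((-23, 13), (3, 15)) = 26.0768
d((10, 10), (13, -12)) = 22.2036
d((10, 10), (-18, -22)) = 42.5206
d((10, 10), (3, 15)) = 8.6023
d((13, -12), (-18, -22)) = 32.573
d((13, -12), (3, 15)) = 28.7924
d((-18, -22), (3, 15)) = 42.5441

Closest pair: (-26, 15) and (-23, 13) with distance 3.6056

The closest pair is (-26, 15) and (-23, 13) with Euclidean distance 3.6056. For 8 points, brute-force pairwise comparison is shown above. For large n, the divide-and-conquer algorithm (sort by x, recurse on halves, check the dividing strip) achieves O(n log n).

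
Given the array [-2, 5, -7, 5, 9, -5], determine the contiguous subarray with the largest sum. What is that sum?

Using Kadane's algorithm on [-2, 5, -7, 5, 9, -5]:

Scanning through the array:
Position 1 (value 5): max_ending_here = 5, max_so_far = 5
Position 2 (value -7): max_ending_here = -2, max_so_far = 5
Position 3 (value 5): max_ending_here = 5, max_so_far = 5
Position 4 (value 9): max_ending_here = 14, max_so_far = 14
Position 5 (value -5): max_ending_here = 9, max_so_far = 14

Maximum subarray: [5, 9]
Maximum sum: 14

The maximum subarray is [5, 9] with sum 14. This subarray runs from index 3 to index 4.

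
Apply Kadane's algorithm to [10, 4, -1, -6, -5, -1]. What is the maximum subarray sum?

Using Kadane's algorithm on [10, 4, -1, -6, -5, -1]:

Scanning through the array:
Position 1 (value 4): max_ending_here = 14, max_so_far = 14
Position 2 (value -1): max_ending_here = 13, max_so_far = 14
Position 3 (value -6): max_ending_here = 7, max_so_far = 14
Position 4 (value -5): max_ending_here = 2, max_so_far = 14
Position 5 (value -1): max_ending_here = 1, max_so_far = 14

Maximum subarray: [10, 4]
Maximum sum: 14

The maximum subarray is [10, 4] with sum 14. This subarray runs from index 0 to index 1.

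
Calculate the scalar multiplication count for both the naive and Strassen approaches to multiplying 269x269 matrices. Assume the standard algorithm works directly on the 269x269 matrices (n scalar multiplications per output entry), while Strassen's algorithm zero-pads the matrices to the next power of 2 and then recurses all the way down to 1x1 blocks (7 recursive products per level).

Matrix multiplication for 269x269 matrices:

Strassen's algorithm requires power-of-2 dimensions. Pad 269x269 to 512x512 (next power of 2).

Standard algorithm: 269^3 = 19465109 multiplications
Strassen's algorithm: 7^(log2(512)) = 7^9 = 40353607 multiplications
Difference: 19465109 - 40353607 = -20888498 (Strassen uses MORE here due to padding overhead — for small or just-over-power-of-2 n, padding can outweigh the per-level savings)

Standard: 19465109 multiplications (269^3). Strassen: 40353607 multiplications (7^9, after padding to 512x512). Strassen reduces 8 recursive multiplications to 7 at each level.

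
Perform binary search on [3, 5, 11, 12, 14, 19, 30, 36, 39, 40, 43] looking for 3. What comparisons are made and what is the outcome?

Binary search for 3 in [3, 5, 11, 12, 14, 19, 30, 36, 39, 40, 43]:

lo=0, hi=10, mid=5, arr[mid]=19 -> 19 > 3, search left half
lo=0, hi=4, mid=2, arr[mid]=11 -> 11 > 3, search left half
lo=0, hi=1, mid=0, arr[mid]=3 -> Found target at index 0!

Binary search finds 3 at index 0 after 3 comparisons. The search repeatedly halves the search space by comparing with the middle element.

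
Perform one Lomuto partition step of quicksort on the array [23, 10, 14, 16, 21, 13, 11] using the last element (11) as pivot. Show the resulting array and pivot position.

Lomuto partition with pivot = 11:

Initial array: [23, 10, 14, 16, 21, 13, 11]

arr[0]=23 > 11: no swap
arr[1]=10 <= 11: swap with position 0, array becomes [10, 23, 14, 16, 21, 13, 11]
arr[2]=14 > 11: no swap
arr[3]=16 > 11: no swap
arr[4]=21 > 11: no swap
arr[5]=13 > 11: no swap

Place pivot at position 1: [10, 11, 14, 16, 21, 13, 23]
Pivot position: 1

After partitioning with pivot 11, the array becomes [10, 11, 14, 16, 21, 13, 23]. The pivot is placed at index 1. All elements to the left of the pivot are <= 11, and all elements to the right are > 11.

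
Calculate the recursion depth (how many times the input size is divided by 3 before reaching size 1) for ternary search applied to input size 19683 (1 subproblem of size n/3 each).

For divide and conquer with division factor 3:

Problem sizes at each level:
Level 0: 19683
Level 1: 6561
Level 2: 2187
Level 3: 729
Level 4: 243
Level 5: 81
Level 6: 27
Level 7: 9
Level 8: 3
Level 9: 1

The root is level 0 and the size-1 base case is level 9 (the tree spans levels 0 through 9, i.e. 10 levels counting the root), so the depth is the number of divisions: log_3(19683) = 9

The recursion tree depth is log_3(19683) = 9. At each level, the problem size is divided by 3, so it takes 9 divisions to reduce to a base case of size 1. The algorithm makes 1 recursive call at each level.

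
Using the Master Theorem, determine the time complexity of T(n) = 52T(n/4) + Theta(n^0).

Master Theorem for T(n) = 52T(n/4) + O(n^0):

a = 52, b = 4, c = 0
log_b(a) = log_4(52) = 2.8502

Case 1: c = 0 < log_4(52) = 2.8502
T(n) = O(n^(log_4 52))

For T(n) = 52T(n/4) + O(n^0): log_4(52) = 2.8502. This is Case 1 of the Master Theorem (c < log_b(a), work dominated by leaves), giving O(n^(log_4 52)).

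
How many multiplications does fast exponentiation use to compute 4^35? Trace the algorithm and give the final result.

Computing 4^35 by squaring (build up from 4^1; each line after the first costs one multiplication):

4^1 = 4
4^2 = (4^1)^2 = 4^2 = 16
4^4 = (4^2)^2 = 16^2 = 256
4^8 = (4^4)^2 = 256^2 = 65536
4^16 = (4^8)^2 = 65536^2 = 4294967296
4^17 = 4 * 4^16 = 4 * 4294967296 = 17179869184
4^34 = (4^17)^2 = 17179869184^2 = 295147905179352825856
4^35 = 4 * 4^34 = 4 * 295147905179352825856 = 1180591620717411303424

Result: 1180591620717411303424
Multiplications needed: 7 (7 lines after 4^1)

4^35 = 1180591620717411303424. Using exponentiation by squaring, this requires 7 multiplications. The key idea: if the exponent is even, square the half-power; if odd, multiply by the base once.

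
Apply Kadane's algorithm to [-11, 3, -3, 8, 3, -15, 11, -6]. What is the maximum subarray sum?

Using Kadane's algorithm on [-11, 3, -3, 8, 3, -15, 11, -6]:

Scanning through the array:
Position 1 (value 3): max_ending_here = 3, max_so_far = 3
Position 2 (value -3): max_ending_here = 0, max_so_far = 3
Position 3 (value 8): max_ending_here = 8, max_so_far = 8
Position 4 (value 3): max_ending_here = 11, max_so_far = 11
Position 5 (value -15): max_ending_here = -4, max_so_far = 11
Position 6 (value 11): max_ending_here = 11, max_so_far = 11
Position 7 (value -6): max_ending_here = 5, max_so_far = 11

Maximum subarray: [3, -3, 8, 3]
Maximum sum: 11

The maximum subarray is [3, -3, 8, 3] with sum 11. This subarray runs from index 1 to index 4.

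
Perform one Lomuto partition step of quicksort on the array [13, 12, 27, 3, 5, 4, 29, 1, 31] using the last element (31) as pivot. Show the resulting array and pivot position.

Lomuto partition with pivot = 31:

Initial array: [13, 12, 27, 3, 5, 4, 29, 1, 31]

arr[0]=13 <= 31: swap with position 0, array becomes [13, 12, 27, 3, 5, 4, 29, 1, 31]
arr[1]=12 <= 31: swap with position 1, array becomes [13, 12, 27, 3, 5, 4, 29, 1, 31]
arr[2]=27 <= 31: swap with position 2, array becomes [13, 12, 27, 3, 5, 4, 29, 1, 31]
arr[3]=3 <= 31: swap with position 3, array becomes [13, 12, 27, 3, 5, 4, 29, 1, 31]
arr[4]=5 <= 31: swap with position 4, array becomes [13, 12, 27, 3, 5, 4, 29, 1, 31]
arr[5]=4 <= 31: swap with position 5, array becomes [13, 12, 27, 3, 5, 4, 29, 1, 31]
arr[6]=29 <= 31: swap with position 6, array becomes [13, 12, 27, 3, 5, 4, 29, 1, 31]
arr[7]=1 <= 31: swap with position 7, array becomes [13, 12, 27, 3, 5, 4, 29, 1, 31]

Place pivot at position 8: [13, 12, 27, 3, 5, 4, 29, 1, 31]
Pivot position: 8

After partitioning with pivot 31, the array becomes [13, 12, 27, 3, 5, 4, 29, 1, 31]. The pivot is placed at index 8. All elements to the left of the pivot are <= 31, and all elements to the right are > 31.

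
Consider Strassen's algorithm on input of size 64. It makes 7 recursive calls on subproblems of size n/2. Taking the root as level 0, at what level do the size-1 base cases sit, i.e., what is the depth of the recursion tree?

For divide and conquer with division factor 2:

Problem sizes at each level:
Level 0: 64
Level 1: 32
Level 2: 16
Level 3: 8
Level 4: 4
Level 5: 2
Level 6: 1

The root is level 0 and the size-1 base case is level 6 (the tree spans levels 0 through 6, i.e. 7 levels counting the root), so the depth is the number of divisions: log_2(64) = 6

The recursion tree depth is log_2(64) = 6. At each level, the problem size is divided by 2, so it takes 6 divisions to reduce to a base case of size 1. The algorithm makes 7 recursive calls at each level.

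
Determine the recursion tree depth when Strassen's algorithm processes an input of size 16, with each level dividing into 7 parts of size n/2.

For divide and conquer with division factor 2:

Problem sizes at each level:
Level 0: 16
Level 1: 8
Level 2: 4
Level 3: 2
Level 4: 1

The root is level 0 and the size-1 base case is level 4 (the tree spans levels 0 through 4, i.e. 5 levels counting the root), so the depth is the number of divisions: log_2(16) = 4

The recursion tree depth is log_2(16) = 4. At each level, the problem size is divided by 2, so it takes 4 divisions to reduce to a base case of size 1. The algorithm makes 7 recursive calls at each level.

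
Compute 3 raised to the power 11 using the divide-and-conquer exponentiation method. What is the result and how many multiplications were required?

Computing 3^11 by squaring (build up from 3^1; each line after the first costs one multiplication):

3^1 = 3
3^2 = (3^1)^2 = 3^2 = 9
3^4 = (3^2)^2 = 9^2 = 81
3^5 = 3 * 3^4 = 3 * 81 = 243
3^10 = (3^5)^2 = 243^2 = 59049
3^11 = 3 * 3^10 = 3 * 59049 = 177147

Result: 177147
Multiplications needed: 5 (5 lines after 3^1)

3^11 = 177147. Using exponentiation by squaring, this requires 5 multiplications. The key idea: if the exponent is even, square the half-power; if odd, multiply by the base once.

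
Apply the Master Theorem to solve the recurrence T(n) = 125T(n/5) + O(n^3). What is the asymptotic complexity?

Master Theorem for T(n) = 125T(n/5) + O(n^3):

a = 125, b = 5, c = 3
log_b(a) = log_5(125) = 3.0000

Case 2: c = 3 = log_5(125) = 3.0000
T(n) = O(n^3 log n) = O(n^3 log n)

For T(n) = 125T(n/5) + O(n^3): log_5(125) = 3.0000. This is Case 2 of the Master Theorem (c = log_b(a), equal work at all levels), giving O(n^3 log n).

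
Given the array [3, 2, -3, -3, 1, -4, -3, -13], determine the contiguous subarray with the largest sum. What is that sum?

Using Kadane's algorithm on [3, 2, -3, -3, 1, -4, -3, -13]:

Scanning through the array:
Position 1 (value 2): max_ending_here = 5, max_so_far = 5
Position 2 (value -3): max_ending_here = 2, max_so_far = 5
Position 3 (value -3): max_ending_here = -1, max_so_far = 5
Position 4 (value 1): max_ending_here = 1, max_so_far = 5
Position 5 (value -4): max_ending_here = -3, max_so_far = 5
Position 6 (value -3): max_ending_here = -3, max_so_far = 5
Position 7 (value -13): max_ending_here = -13, max_so_far = 5

Maximum subarray: [3, 2]
Maximum sum: 5

The maximum subarray is [3, 2] with sum 5. This subarray runs from index 0 to index 1.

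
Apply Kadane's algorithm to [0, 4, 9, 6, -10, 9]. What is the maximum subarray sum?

Using Kadane's algorithm on [0, 4, 9, 6, -10, 9]:

Scanning through the array:
Position 1 (value 4): max_ending_here = 4, max_so_far = 4
Position 2 (value 9): max_ending_here = 13, max_so_far = 13
Position 3 (value 6): max_ending_here = 19, max_so_far = 19
Position 4 (value -10): max_ending_here = 9, max_so_far = 19
Position 5 (value 9): max_ending_here = 18, max_so_far = 19

Maximum subarray: [0, 4, 9, 6]
Maximum sum: 19

The maximum subarray is [0, 4, 9, 6] with sum 19. This subarray runs from index 0 to index 3.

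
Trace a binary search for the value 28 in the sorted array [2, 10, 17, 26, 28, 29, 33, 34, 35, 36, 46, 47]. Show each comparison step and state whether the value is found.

Binary search for 28 in [2, 10, 17, 26, 28, 29, 33, 34, 35, 36, 46, 47]:

lo=0, hi=11, mid=5, arr[mid]=29 -> 29 > 28, search left half
lo=0, hi=4, mid=2, arr[mid]=17 -> 17 < 28, search right half
lo=3, hi=4, mid=3, arr[mid]=26 -> 26 < 28, search right half
lo=4, hi=4, mid=4, arr[mid]=28 -> Found target at index 4!

Binary search finds 28 at index 4 after 4 comparisons. The search repeatedly halves the search space by comparing with the middle element.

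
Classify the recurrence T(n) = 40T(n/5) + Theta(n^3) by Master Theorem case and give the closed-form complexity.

Master Theorem for T(n) = 40T(n/5) + O(n^3):

a = 40, b = 5, c = 3
log_b(a) = log_5(40) = 2.2920

Case 3: c = 3 > log_5(40) = 2.2920
T(n) = O(n^3) = O(n^3)

For T(n) = 40T(n/5) + O(n^3): log_5(40) = 2.2920. This is Case 3 of the Master Theorem (c > log_b(a), work dominated by root), giving O(n^3).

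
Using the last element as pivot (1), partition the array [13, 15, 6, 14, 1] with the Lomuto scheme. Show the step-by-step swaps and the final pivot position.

Lomuto partition with pivot = 1:

Initial array: [13, 15, 6, 14, 1]

arr[0]=13 > 1: no swap
arr[1]=15 > 1: no swap
arr[2]=6 > 1: no swap
arr[3]=14 > 1: no swap

Place pivot at position 0: [1, 15, 6, 14, 13]
Pivot position: 0

After partitioning with pivot 1, the array becomes [1, 15, 6, 14, 13]. The pivot is placed at index 0. All elements to the left of the pivot are <= 1, and all elements to the right are > 1.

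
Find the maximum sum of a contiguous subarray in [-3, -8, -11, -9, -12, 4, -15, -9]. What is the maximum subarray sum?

Using Kadane's algorithm on [-3, -8, -11, -9, -12, 4, -15, -9]:

Scanning through the array:
Position 1 (value -8): max_ending_here = -8, max_so_far = -3
Position 2 (value -11): max_ending_here = -11, max_so_far = -3
Position 3 (value -9): max_ending_here = -9, max_so_far = -3
Position 4 (value -12): max_ending_here = -12, max_so_far = -3
Position 5 (value 4): max_ending_here = 4, max_so_far = 4
Position 6 (value -15): max_ending_here = -11, max_so_far = 4
Position 7 (value -9): max_ending_here = -9, max_so_far = 4

Maximum subarray: [4]
Maximum sum: 4

The maximum subarray is [4] with sum 4. This subarray runs from index 5 to index 5.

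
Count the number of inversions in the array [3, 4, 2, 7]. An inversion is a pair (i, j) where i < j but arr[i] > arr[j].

Finding inversions in [3, 4, 2, 7]:

(0, 2): arr[0]=3 > arr[2]=2
(1, 2): arr[1]=4 > arr[2]=2

Total inversions: 2

The array has 2 inversion(s): (0,2), (1,2). Each pair (i,j) satisfies i < j and arr[i] > arr[j].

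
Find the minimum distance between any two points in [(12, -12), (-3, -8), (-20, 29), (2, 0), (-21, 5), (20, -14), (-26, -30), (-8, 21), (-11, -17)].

Computing all pairwise distances among 9 points:

d((12, -12), (-3, -8)) = 15.5242
d((12, -12), (-20, 29)) = 52.0096
d((12, -12), (2, 0)) = 15.6205
d((12, -12), (-21, 5)) = 37.1214
d((12, -12), (20, -14)) = 8.2462 <-- minimum
d((12, -12), (-26, -30)) = 42.0476
d((12, -12), (-8, 21)) = 38.5876
d((12, -12), (-11, -17)) = 23.5372
d((-3, -8), (-20, 29)) = 40.7185
d((-3, -8), (2, 0)) = 9.434
d((-3, -8), (-21, 5)) = 22.2036
d((-3, -8), (20, -14)) = 23.7697
d((-3, -8), (-26, -30)) = 31.8277
d((-3, -8), (-8, 21)) = 29.4279
d((-3, -8), (-11, -17)) = 12.0416
d((-20, 29), (2, 0)) = 36.4005
d((-20, 29), (-21, 5)) = 24.0208
d((-20, 29), (20, -14)) = 58.7282
d((-20, 29), (-26, -30)) = 59.3043
d((-20, 29), (-8, 21)) = 14.4222
d((-20, 29), (-11, -17)) = 46.8722
d((2, 0), (-21, 5)) = 23.5372
d((2, 0), (20, -14)) = 22.8035
d((2, 0), (-26, -30)) = 41.0366
d((2, 0), (-8, 21)) = 23.2594
d((2, 0), (-11, -17)) = 21.4009
d((-21, 5), (20, -14)) = 45.1885
d((-21, 5), (-26, -30)) = 35.3553
d((-21, 5), (-8, 21)) = 20.6155
d((-21, 5), (-11, -17)) = 24.1661
d((20, -14), (-26, -30)) = 48.7032
d((20, -14), (-8, 21)) = 44.8219
d((20, -14), (-11, -17)) = 31.1448
d((-26, -30), (-8, 21)) = 54.0833
d((-26, -30), (-11, -17)) = 19.8494
d((-8, 21), (-11, -17)) = 38.1182

Closest pair: (12, -12) and (20, -14) with distance 8.2462

The closest pair is (12, -12) and (20, -14) with Euclidean distance 8.2462. For 9 points, brute-force pairwise comparison is shown above. For large n, the divide-and-conquer algorithm (sort by x, recurse on halves, check the dividing strip) achieves O(n log n).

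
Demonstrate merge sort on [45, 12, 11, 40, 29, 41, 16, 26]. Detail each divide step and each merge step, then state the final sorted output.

Merge sort trace:

Split: [45, 12, 11, 40, 29, 41, 16, 26] -> [45, 12, 11, 40] and [29, 41, 16, 26]
  Split: [45, 12, 11, 40] -> [45, 12] and [11, 40]
    Split: [45, 12] -> [45] and [12]
    Merge: [45] + [12] -> [12, 45]
    Split: [11, 40] -> [11] and [40]
    Merge: [11] + [40] -> [11, 40]
  Merge: [12, 45] + [11, 40] -> [11, 12, 40, 45]
  Split: [29, 41, 16, 26] -> [29, 41] and [16, 26]
    Split: [29, 41] -> [29] and [41]
    Merge: [29] + [41] -> [29, 41]
    Split: [16, 26] -> [16] and [26]
    Merge: [16] + [26] -> [16, 26]
  Merge: [29, 41] + [16, 26] -> [16, 26, 29, 41]
Merge: [11, 12, 40, 45] + [16, 26, 29, 41] -> [11, 12, 16, 26, 29, 40, 41, 45]

Final sorted array: [11, 12, 16, 26, 29, 40, 41, 45]

The merge sort proceeds by recursively splitting the array and merging sorted halves.
After all merges, the sorted array is [11, 12, 16, 26, 29, 40, 41, 45].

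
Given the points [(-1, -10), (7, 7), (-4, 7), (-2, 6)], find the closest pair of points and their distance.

Computing all pairwise distances among 4 points:

d((-1, -10), (7, 7)) = 18.7883
d((-1, -10), (-4, 7)) = 17.2627
d((-1, -10), (-2, 6)) = 16.0312
d((7, 7), (-4, 7)) = 11.0
d((7, 7), (-2, 6)) = 9.0554
d((-4, 7), (-2, 6)) = 2.2361 <-- minimum

Closest pair: (-4, 7) and (-2, 6) with distance 2.2361

The closest pair is (-4, 7) and (-2, 6) with Euclidean distance 2.2361. For 4 points, brute-force pairwise comparison is shown above. For large n, the divide-and-conquer algorithm (sort by x, recurse on halves, check the dividing strip) achieves O(n log n).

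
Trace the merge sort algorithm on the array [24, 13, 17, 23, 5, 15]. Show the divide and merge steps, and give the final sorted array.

Merge sort trace:

Split: [24, 13, 17, 23, 5, 15] -> [24, 13, 17] and [23, 5, 15]
  Split: [24, 13, 17] -> [24] and [13, 17]
    Split: [13, 17] -> [13] and [17]
    Merge: [13] + [17] -> [13, 17]
  Merge: [24] + [13, 17] -> [13, 17, 24]
  Split: [23, 5, 15] -> [23] and [5, 15]
    Split: [5, 15] -> [5] and [15]
    Merge: [5] + [15] -> [5, 15]
  Merge: [23] + [5, 15] -> [5, 15, 23]
Merge: [13, 17, 24] + [5, 15, 23] -> [5, 13, 15, 17, 23, 24]

Final sorted array: [5, 13, 15, 17, 23, 24]

The merge sort proceeds by recursively splitting the array and merging sorted halves.
After all merges, the sorted array is [5, 13, 15, 17, 23, 24].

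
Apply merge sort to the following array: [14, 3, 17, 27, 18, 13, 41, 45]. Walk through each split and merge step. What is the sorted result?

Merge sort trace:

Split: [14, 3, 17, 27, 18, 13, 41, 45] -> [14, 3, 17, 27] and [18, 13, 41, 45]
  Split: [14, 3, 17, 27] -> [14, 3] and [17, 27]
    Split: [14, 3] -> [14] and [3]
    Merge: [14] + [3] -> [3, 14]
    Split: [17, 27] -> [17] and [27]
    Merge: [17] + [27] -> [17, 27]
  Merge: [3, 14] + [17, 27] -> [3, 14, 17, 27]
  Split: [18, 13, 41, 45] -> [18, 13] and [41, 45]
    Split: [18, 13] -> [18] and [13]
    Merge: [18] + [13] -> [13, 18]
    Split: [41, 45] -> [41] and [45]
    Merge: [41] + [45] -> [41, 45]
  Merge: [13, 18] + [41, 45] -> [13, 18, 41, 45]
Merge: [3, 14, 17, 27] + [13, 18, 41, 45] -> [3, 13, 14, 17, 18, 27, 41, 45]

Final sorted array: [3, 13, 14, 17, 18, 27, 41, 45]

The merge sort proceeds by recursively splitting the array and merging sorted halves.
After all merges, the sorted array is [3, 13, 14, 17, 18, 27, 41, 45].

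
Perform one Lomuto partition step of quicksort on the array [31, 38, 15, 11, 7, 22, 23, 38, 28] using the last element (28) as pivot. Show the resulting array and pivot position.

Lomuto partition with pivot = 28:

Initial array: [31, 38, 15, 11, 7, 22, 23, 38, 28]

arr[0]=31 > 28: no swap
arr[1]=38 > 28: no swap
arr[2]=15 <= 28: swap with position 0, array becomes [15, 38, 31, 11, 7, 22, 23, 38, 28]
arr[3]=11 <= 28: swap with position 1, array becomes [15, 11, 31, 38, 7, 22, 23, 38, 28]
arr[4]=7 <= 28: swap with position 2, array becomes [15, 11, 7, 38, 31, 22, 23, 38, 28]
arr[5]=22 <= 28: swap with position 3, array becomes [15, 11, 7, 22, 31, 38, 23, 38, 28]
arr[6]=23 <= 28: swap with position 4, array becomes [15, 11, 7, 22, 23, 38, 31, 38, 28]
arr[7]=38 > 28: no swap

Place pivot at position 5: [15, 11, 7, 22, 23, 28, 31, 38, 38]
Pivot position: 5

After partitioning with pivot 28, the array becomes [15, 11, 7, 22, 23, 28, 31, 38, 38]. The pivot is placed at index 5. All elements to the left of the pivot are <= 28, and all elements to the right are > 28.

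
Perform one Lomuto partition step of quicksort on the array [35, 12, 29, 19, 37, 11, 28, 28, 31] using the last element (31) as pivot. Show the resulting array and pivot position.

Lomuto partition with pivot = 31:

Initial array: [35, 12, 29, 19, 37, 11, 28, 28, 31]

arr[0]=35 > 31: no swap
arr[1]=12 <= 31: swap with position 0, array becomes [12, 35, 29, 19, 37, 11, 28, 28, 31]
arr[2]=29 <= 31: swap with position 1, array becomes [12, 29, 35, 19, 37, 11, 28, 28, 31]
arr[3]=19 <= 31: swap with position 2, array becomes [12, 29, 19, 35, 37, 11, 28, 28, 31]
arr[4]=37 > 31: no swap
arr[5]=11 <= 31: swap with position 3, array becomes [12, 29, 19, 11, 37, 35, 28, 28, 31]
arr[6]=28 <= 31: swap with position 4, array becomes [12, 29, 19, 11, 28, 35, 37, 28, 31]
arr[7]=28 <= 31: swap with position 5, array becomes [12, 29, 19, 11, 28, 28, 37, 35, 31]

Place pivot at position 6: [12, 29, 19, 11, 28, 28, 31, 35, 37]
Pivot position: 6

After partitioning with pivot 31, the array becomes [12, 29, 19, 11, 28, 28, 31, 35, 37]. The pivot is placed at index 6. All elements to the left of the pivot are <= 31, and all elements to the right are > 31.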